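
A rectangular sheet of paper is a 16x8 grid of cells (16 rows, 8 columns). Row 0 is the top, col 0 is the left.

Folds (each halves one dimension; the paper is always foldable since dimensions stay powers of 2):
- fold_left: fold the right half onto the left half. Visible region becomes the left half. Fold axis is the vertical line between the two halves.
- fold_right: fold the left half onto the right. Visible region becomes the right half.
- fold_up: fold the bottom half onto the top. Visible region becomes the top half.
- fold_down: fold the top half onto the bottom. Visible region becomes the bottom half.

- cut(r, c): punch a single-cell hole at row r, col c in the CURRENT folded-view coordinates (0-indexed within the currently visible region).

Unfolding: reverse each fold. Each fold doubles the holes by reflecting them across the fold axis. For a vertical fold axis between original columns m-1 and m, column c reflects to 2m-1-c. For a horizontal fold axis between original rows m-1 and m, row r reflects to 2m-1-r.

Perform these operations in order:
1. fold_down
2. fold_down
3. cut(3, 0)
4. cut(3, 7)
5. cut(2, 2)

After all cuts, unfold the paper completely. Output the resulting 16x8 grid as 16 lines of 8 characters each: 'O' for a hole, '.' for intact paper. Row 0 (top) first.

Op 1 fold_down: fold axis h@8; visible region now rows[8,16) x cols[0,8) = 8x8
Op 2 fold_down: fold axis h@12; visible region now rows[12,16) x cols[0,8) = 4x8
Op 3 cut(3, 0): punch at orig (15,0); cuts so far [(15, 0)]; region rows[12,16) x cols[0,8) = 4x8
Op 4 cut(3, 7): punch at orig (15,7); cuts so far [(15, 0), (15, 7)]; region rows[12,16) x cols[0,8) = 4x8
Op 5 cut(2, 2): punch at orig (14,2); cuts so far [(14, 2), (15, 0), (15, 7)]; region rows[12,16) x cols[0,8) = 4x8
Unfold 1 (reflect across h@12): 6 holes -> [(8, 0), (8, 7), (9, 2), (14, 2), (15, 0), (15, 7)]
Unfold 2 (reflect across h@8): 12 holes -> [(0, 0), (0, 7), (1, 2), (6, 2), (7, 0), (7, 7), (8, 0), (8, 7), (9, 2), (14, 2), (15, 0), (15, 7)]

Answer: O......O
..O.....
........
........
........
........
..O.....
O......O
O......O
..O.....
........
........
........
........
..O.....
O......O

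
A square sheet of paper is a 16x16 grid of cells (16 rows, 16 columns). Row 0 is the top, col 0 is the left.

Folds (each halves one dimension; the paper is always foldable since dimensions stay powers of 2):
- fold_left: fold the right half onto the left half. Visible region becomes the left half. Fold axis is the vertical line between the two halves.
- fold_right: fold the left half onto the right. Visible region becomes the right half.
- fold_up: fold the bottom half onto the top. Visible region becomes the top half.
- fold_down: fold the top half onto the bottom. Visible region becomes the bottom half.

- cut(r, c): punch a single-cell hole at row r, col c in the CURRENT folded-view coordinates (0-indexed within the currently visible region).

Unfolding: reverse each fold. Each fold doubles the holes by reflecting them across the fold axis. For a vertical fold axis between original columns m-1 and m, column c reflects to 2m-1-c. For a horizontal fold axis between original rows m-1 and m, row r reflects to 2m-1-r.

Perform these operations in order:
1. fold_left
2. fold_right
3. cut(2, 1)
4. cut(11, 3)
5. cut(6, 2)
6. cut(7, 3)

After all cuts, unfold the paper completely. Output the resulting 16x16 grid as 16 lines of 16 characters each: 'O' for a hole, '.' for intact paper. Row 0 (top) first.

Op 1 fold_left: fold axis v@8; visible region now rows[0,16) x cols[0,8) = 16x8
Op 2 fold_right: fold axis v@4; visible region now rows[0,16) x cols[4,8) = 16x4
Op 3 cut(2, 1): punch at orig (2,5); cuts so far [(2, 5)]; region rows[0,16) x cols[4,8) = 16x4
Op 4 cut(11, 3): punch at orig (11,7); cuts so far [(2, 5), (11, 7)]; region rows[0,16) x cols[4,8) = 16x4
Op 5 cut(6, 2): punch at orig (6,6); cuts so far [(2, 5), (6, 6), (11, 7)]; region rows[0,16) x cols[4,8) = 16x4
Op 6 cut(7, 3): punch at orig (7,7); cuts so far [(2, 5), (6, 6), (7, 7), (11, 7)]; region rows[0,16) x cols[4,8) = 16x4
Unfold 1 (reflect across v@4): 8 holes -> [(2, 2), (2, 5), (6, 1), (6, 6), (7, 0), (7, 7), (11, 0), (11, 7)]
Unfold 2 (reflect across v@8): 16 holes -> [(2, 2), (2, 5), (2, 10), (2, 13), (6, 1), (6, 6), (6, 9), (6, 14), (7, 0), (7, 7), (7, 8), (7, 15), (11, 0), (11, 7), (11, 8), (11, 15)]

Answer: ................
................
..O..O....O..O..
................
................
................
.O....O..O....O.
O......OO......O
................
................
................
O......OO......O
................
................
................
................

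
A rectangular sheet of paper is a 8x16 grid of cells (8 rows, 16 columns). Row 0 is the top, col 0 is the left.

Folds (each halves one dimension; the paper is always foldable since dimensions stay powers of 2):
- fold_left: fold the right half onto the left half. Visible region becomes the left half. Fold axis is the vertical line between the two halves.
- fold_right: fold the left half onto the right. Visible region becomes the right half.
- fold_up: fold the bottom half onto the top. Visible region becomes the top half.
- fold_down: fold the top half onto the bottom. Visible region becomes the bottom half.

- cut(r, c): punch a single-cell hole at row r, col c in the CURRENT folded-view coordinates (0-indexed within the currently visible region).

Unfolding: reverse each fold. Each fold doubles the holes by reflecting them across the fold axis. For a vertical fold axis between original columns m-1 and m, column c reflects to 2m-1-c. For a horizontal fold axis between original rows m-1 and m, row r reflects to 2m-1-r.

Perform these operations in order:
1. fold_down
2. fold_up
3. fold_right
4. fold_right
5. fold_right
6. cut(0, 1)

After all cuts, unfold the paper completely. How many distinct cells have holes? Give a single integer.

Answer: 32

Derivation:
Op 1 fold_down: fold axis h@4; visible region now rows[4,8) x cols[0,16) = 4x16
Op 2 fold_up: fold axis h@6; visible region now rows[4,6) x cols[0,16) = 2x16
Op 3 fold_right: fold axis v@8; visible region now rows[4,6) x cols[8,16) = 2x8
Op 4 fold_right: fold axis v@12; visible region now rows[4,6) x cols[12,16) = 2x4
Op 5 fold_right: fold axis v@14; visible region now rows[4,6) x cols[14,16) = 2x2
Op 6 cut(0, 1): punch at orig (4,15); cuts so far [(4, 15)]; region rows[4,6) x cols[14,16) = 2x2
Unfold 1 (reflect across v@14): 2 holes -> [(4, 12), (4, 15)]
Unfold 2 (reflect across v@12): 4 holes -> [(4, 8), (4, 11), (4, 12), (4, 15)]
Unfold 3 (reflect across v@8): 8 holes -> [(4, 0), (4, 3), (4, 4), (4, 7), (4, 8), (4, 11), (4, 12), (4, 15)]
Unfold 4 (reflect across h@6): 16 holes -> [(4, 0), (4, 3), (4, 4), (4, 7), (4, 8), (4, 11), (4, 12), (4, 15), (7, 0), (7, 3), (7, 4), (7, 7), (7, 8), (7, 11), (7, 12), (7, 15)]
Unfold 5 (reflect across h@4): 32 holes -> [(0, 0), (0, 3), (0, 4), (0, 7), (0, 8), (0, 11), (0, 12), (0, 15), (3, 0), (3, 3), (3, 4), (3, 7), (3, 8), (3, 11), (3, 12), (3, 15), (4, 0), (4, 3), (4, 4), (4, 7), (4, 8), (4, 11), (4, 12), (4, 15), (7, 0), (7, 3), (7, 4), (7, 7), (7, 8), (7, 11), (7, 12), (7, 15)]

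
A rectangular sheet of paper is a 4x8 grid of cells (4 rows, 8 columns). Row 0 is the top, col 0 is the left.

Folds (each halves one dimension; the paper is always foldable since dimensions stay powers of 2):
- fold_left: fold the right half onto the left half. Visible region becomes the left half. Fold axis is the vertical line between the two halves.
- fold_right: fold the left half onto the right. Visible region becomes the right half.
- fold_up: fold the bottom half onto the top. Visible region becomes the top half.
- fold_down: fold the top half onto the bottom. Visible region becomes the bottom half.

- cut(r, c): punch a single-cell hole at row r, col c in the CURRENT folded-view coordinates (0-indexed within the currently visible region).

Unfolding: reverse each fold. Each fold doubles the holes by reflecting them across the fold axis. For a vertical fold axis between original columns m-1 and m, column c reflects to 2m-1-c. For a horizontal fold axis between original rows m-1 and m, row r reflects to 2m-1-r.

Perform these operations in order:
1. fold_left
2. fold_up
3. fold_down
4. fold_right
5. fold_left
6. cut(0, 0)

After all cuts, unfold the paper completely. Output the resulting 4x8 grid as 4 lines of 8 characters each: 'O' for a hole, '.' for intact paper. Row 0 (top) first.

Op 1 fold_left: fold axis v@4; visible region now rows[0,4) x cols[0,4) = 4x4
Op 2 fold_up: fold axis h@2; visible region now rows[0,2) x cols[0,4) = 2x4
Op 3 fold_down: fold axis h@1; visible region now rows[1,2) x cols[0,4) = 1x4
Op 4 fold_right: fold axis v@2; visible region now rows[1,2) x cols[2,4) = 1x2
Op 5 fold_left: fold axis v@3; visible region now rows[1,2) x cols[2,3) = 1x1
Op 6 cut(0, 0): punch at orig (1,2); cuts so far [(1, 2)]; region rows[1,2) x cols[2,3) = 1x1
Unfold 1 (reflect across v@3): 2 holes -> [(1, 2), (1, 3)]
Unfold 2 (reflect across v@2): 4 holes -> [(1, 0), (1, 1), (1, 2), (1, 3)]
Unfold 3 (reflect across h@1): 8 holes -> [(0, 0), (0, 1), (0, 2), (0, 3), (1, 0), (1, 1), (1, 2), (1, 3)]
Unfold 4 (reflect across h@2): 16 holes -> [(0, 0), (0, 1), (0, 2), (0, 3), (1, 0), (1, 1), (1, 2), (1, 3), (2, 0), (2, 1), (2, 2), (2, 3), (3, 0), (3, 1), (3, 2), (3, 3)]
Unfold 5 (reflect across v@4): 32 holes -> [(0, 0), (0, 1), (0, 2), (0, 3), (0, 4), (0, 5), (0, 6), (0, 7), (1, 0), (1, 1), (1, 2), (1, 3), (1, 4), (1, 5), (1, 6), (1, 7), (2, 0), (2, 1), (2, 2), (2, 3), (2, 4), (2, 5), (2, 6), (2, 7), (3, 0), (3, 1), (3, 2), (3, 3), (3, 4), (3, 5), (3, 6), (3, 7)]

Answer: OOOOOOOO
OOOOOOOO
OOOOOOOO
OOOOOOOO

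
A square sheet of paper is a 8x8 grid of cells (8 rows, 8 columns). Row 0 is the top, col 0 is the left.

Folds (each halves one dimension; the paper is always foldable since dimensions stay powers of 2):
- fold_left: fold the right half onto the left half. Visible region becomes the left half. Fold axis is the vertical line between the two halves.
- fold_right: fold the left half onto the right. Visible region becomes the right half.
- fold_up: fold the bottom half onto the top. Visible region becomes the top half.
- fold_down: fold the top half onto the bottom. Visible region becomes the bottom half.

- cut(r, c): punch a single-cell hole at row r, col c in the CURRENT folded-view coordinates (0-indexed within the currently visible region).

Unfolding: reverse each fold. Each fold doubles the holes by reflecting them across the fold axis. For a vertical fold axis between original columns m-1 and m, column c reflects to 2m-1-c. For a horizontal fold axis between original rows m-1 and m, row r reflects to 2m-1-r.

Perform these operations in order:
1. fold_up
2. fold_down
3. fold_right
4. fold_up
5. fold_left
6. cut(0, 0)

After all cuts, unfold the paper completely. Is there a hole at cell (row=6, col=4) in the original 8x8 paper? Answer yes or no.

Answer: yes

Derivation:
Op 1 fold_up: fold axis h@4; visible region now rows[0,4) x cols[0,8) = 4x8
Op 2 fold_down: fold axis h@2; visible region now rows[2,4) x cols[0,8) = 2x8
Op 3 fold_right: fold axis v@4; visible region now rows[2,4) x cols[4,8) = 2x4
Op 4 fold_up: fold axis h@3; visible region now rows[2,3) x cols[4,8) = 1x4
Op 5 fold_left: fold axis v@6; visible region now rows[2,3) x cols[4,6) = 1x2
Op 6 cut(0, 0): punch at orig (2,4); cuts so far [(2, 4)]; region rows[2,3) x cols[4,6) = 1x2
Unfold 1 (reflect across v@6): 2 holes -> [(2, 4), (2, 7)]
Unfold 2 (reflect across h@3): 4 holes -> [(2, 4), (2, 7), (3, 4), (3, 7)]
Unfold 3 (reflect across v@4): 8 holes -> [(2, 0), (2, 3), (2, 4), (2, 7), (3, 0), (3, 3), (3, 4), (3, 7)]
Unfold 4 (reflect across h@2): 16 holes -> [(0, 0), (0, 3), (0, 4), (0, 7), (1, 0), (1, 3), (1, 4), (1, 7), (2, 0), (2, 3), (2, 4), (2, 7), (3, 0), (3, 3), (3, 4), (3, 7)]
Unfold 5 (reflect across h@4): 32 holes -> [(0, 0), (0, 3), (0, 4), (0, 7), (1, 0), (1, 3), (1, 4), (1, 7), (2, 0), (2, 3), (2, 4), (2, 7), (3, 0), (3, 3), (3, 4), (3, 7), (4, 0), (4, 3), (4, 4), (4, 7), (5, 0), (5, 3), (5, 4), (5, 7), (6, 0), (6, 3), (6, 4), (6, 7), (7, 0), (7, 3), (7, 4), (7, 7)]
Holes: [(0, 0), (0, 3), (0, 4), (0, 7), (1, 0), (1, 3), (1, 4), (1, 7), (2, 0), (2, 3), (2, 4), (2, 7), (3, 0), (3, 3), (3, 4), (3, 7), (4, 0), (4, 3), (4, 4), (4, 7), (5, 0), (5, 3), (5, 4), (5, 7), (6, 0), (6, 3), (6, 4), (6, 7), (7, 0), (7, 3), (7, 4), (7, 7)]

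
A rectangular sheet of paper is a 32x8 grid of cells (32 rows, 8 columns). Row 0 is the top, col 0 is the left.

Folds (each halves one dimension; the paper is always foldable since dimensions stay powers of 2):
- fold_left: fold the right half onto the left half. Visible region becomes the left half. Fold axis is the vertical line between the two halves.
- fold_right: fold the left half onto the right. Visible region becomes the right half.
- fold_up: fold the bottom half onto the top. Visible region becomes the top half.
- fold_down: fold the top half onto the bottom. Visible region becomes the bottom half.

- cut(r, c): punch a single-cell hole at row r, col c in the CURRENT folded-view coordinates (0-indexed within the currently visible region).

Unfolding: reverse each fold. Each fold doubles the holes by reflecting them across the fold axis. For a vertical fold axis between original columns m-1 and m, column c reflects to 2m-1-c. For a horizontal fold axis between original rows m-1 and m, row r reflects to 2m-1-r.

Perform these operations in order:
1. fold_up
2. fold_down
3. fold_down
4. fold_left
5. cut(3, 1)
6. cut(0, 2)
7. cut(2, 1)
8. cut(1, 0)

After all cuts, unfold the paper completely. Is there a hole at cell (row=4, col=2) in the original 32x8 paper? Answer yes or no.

Op 1 fold_up: fold axis h@16; visible region now rows[0,16) x cols[0,8) = 16x8
Op 2 fold_down: fold axis h@8; visible region now rows[8,16) x cols[0,8) = 8x8
Op 3 fold_down: fold axis h@12; visible region now rows[12,16) x cols[0,8) = 4x8
Op 4 fold_left: fold axis v@4; visible region now rows[12,16) x cols[0,4) = 4x4
Op 5 cut(3, 1): punch at orig (15,1); cuts so far [(15, 1)]; region rows[12,16) x cols[0,4) = 4x4
Op 6 cut(0, 2): punch at orig (12,2); cuts so far [(12, 2), (15, 1)]; region rows[12,16) x cols[0,4) = 4x4
Op 7 cut(2, 1): punch at orig (14,1); cuts so far [(12, 2), (14, 1), (15, 1)]; region rows[12,16) x cols[0,4) = 4x4
Op 8 cut(1, 0): punch at orig (13,0); cuts so far [(12, 2), (13, 0), (14, 1), (15, 1)]; region rows[12,16) x cols[0,4) = 4x4
Unfold 1 (reflect across v@4): 8 holes -> [(12, 2), (12, 5), (13, 0), (13, 7), (14, 1), (14, 6), (15, 1), (15, 6)]
Unfold 2 (reflect across h@12): 16 holes -> [(8, 1), (8, 6), (9, 1), (9, 6), (10, 0), (10, 7), (11, 2), (11, 5), (12, 2), (12, 5), (13, 0), (13, 7), (14, 1), (14, 6), (15, 1), (15, 6)]
Unfold 3 (reflect across h@8): 32 holes -> [(0, 1), (0, 6), (1, 1), (1, 6), (2, 0), (2, 7), (3, 2), (3, 5), (4, 2), (4, 5), (5, 0), (5, 7), (6, 1), (6, 6), (7, 1), (7, 6), (8, 1), (8, 6), (9, 1), (9, 6), (10, 0), (10, 7), (11, 2), (11, 5), (12, 2), (12, 5), (13, 0), (13, 7), (14, 1), (14, 6), (15, 1), (15, 6)]
Unfold 4 (reflect across h@16): 64 holes -> [(0, 1), (0, 6), (1, 1), (1, 6), (2, 0), (2, 7), (3, 2), (3, 5), (4, 2), (4, 5), (5, 0), (5, 7), (6, 1), (6, 6), (7, 1), (7, 6), (8, 1), (8, 6), (9, 1), (9, 6), (10, 0), (10, 7), (11, 2), (11, 5), (12, 2), (12, 5), (13, 0), (13, 7), (14, 1), (14, 6), (15, 1), (15, 6), (16, 1), (16, 6), (17, 1), (17, 6), (18, 0), (18, 7), (19, 2), (19, 5), (20, 2), (20, 5), (21, 0), (21, 7), (22, 1), (22, 6), (23, 1), (23, 6), (24, 1), (24, 6), (25, 1), (25, 6), (26, 0), (26, 7), (27, 2), (27, 5), (28, 2), (28, 5), (29, 0), (29, 7), (30, 1), (30, 6), (31, 1), (31, 6)]
Holes: [(0, 1), (0, 6), (1, 1), (1, 6), (2, 0), (2, 7), (3, 2), (3, 5), (4, 2), (4, 5), (5, 0), (5, 7), (6, 1), (6, 6), (7, 1), (7, 6), (8, 1), (8, 6), (9, 1), (9, 6), (10, 0), (10, 7), (11, 2), (11, 5), (12, 2), (12, 5), (13, 0), (13, 7), (14, 1), (14, 6), (15, 1), (15, 6), (16, 1), (16, 6), (17, 1), (17, 6), (18, 0), (18, 7), (19, 2), (19, 5), (20, 2), (20, 5), (21, 0), (21, 7), (22, 1), (22, 6), (23, 1), (23, 6), (24, 1), (24, 6), (25, 1), (25, 6), (26, 0), (26, 7), (27, 2), (27, 5), (28, 2), (28, 5), (29, 0), (29, 7), (30, 1), (30, 6), (31, 1), (31, 6)]

Answer: yes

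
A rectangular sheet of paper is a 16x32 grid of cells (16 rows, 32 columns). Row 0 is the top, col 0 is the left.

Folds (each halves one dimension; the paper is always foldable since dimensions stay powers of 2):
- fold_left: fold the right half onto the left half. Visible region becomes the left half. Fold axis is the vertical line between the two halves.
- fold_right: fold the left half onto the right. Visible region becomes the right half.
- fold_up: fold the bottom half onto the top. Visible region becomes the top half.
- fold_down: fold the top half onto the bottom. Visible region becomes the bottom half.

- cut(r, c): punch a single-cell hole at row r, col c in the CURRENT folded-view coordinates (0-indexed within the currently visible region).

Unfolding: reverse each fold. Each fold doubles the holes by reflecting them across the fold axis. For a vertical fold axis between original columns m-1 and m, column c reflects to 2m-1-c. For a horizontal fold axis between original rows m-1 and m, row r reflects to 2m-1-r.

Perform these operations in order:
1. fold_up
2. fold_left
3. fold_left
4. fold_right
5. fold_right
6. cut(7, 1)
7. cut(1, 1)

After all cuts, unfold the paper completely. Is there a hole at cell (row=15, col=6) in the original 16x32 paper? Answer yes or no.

Answer: no

Derivation:
Op 1 fold_up: fold axis h@8; visible region now rows[0,8) x cols[0,32) = 8x32
Op 2 fold_left: fold axis v@16; visible region now rows[0,8) x cols[0,16) = 8x16
Op 3 fold_left: fold axis v@8; visible region now rows[0,8) x cols[0,8) = 8x8
Op 4 fold_right: fold axis v@4; visible region now rows[0,8) x cols[4,8) = 8x4
Op 5 fold_right: fold axis v@6; visible region now rows[0,8) x cols[6,8) = 8x2
Op 6 cut(7, 1): punch at orig (7,7); cuts so far [(7, 7)]; region rows[0,8) x cols[6,8) = 8x2
Op 7 cut(1, 1): punch at orig (1,7); cuts so far [(1, 7), (7, 7)]; region rows[0,8) x cols[6,8) = 8x2
Unfold 1 (reflect across v@6): 4 holes -> [(1, 4), (1, 7), (7, 4), (7, 7)]
Unfold 2 (reflect across v@4): 8 holes -> [(1, 0), (1, 3), (1, 4), (1, 7), (7, 0), (7, 3), (7, 4), (7, 7)]
Unfold 3 (reflect across v@8): 16 holes -> [(1, 0), (1, 3), (1, 4), (1, 7), (1, 8), (1, 11), (1, 12), (1, 15), (7, 0), (7, 3), (7, 4), (7, 7), (7, 8), (7, 11), (7, 12), (7, 15)]
Unfold 4 (reflect across v@16): 32 holes -> [(1, 0), (1, 3), (1, 4), (1, 7), (1, 8), (1, 11), (1, 12), (1, 15), (1, 16), (1, 19), (1, 20), (1, 23), (1, 24), (1, 27), (1, 28), (1, 31), (7, 0), (7, 3), (7, 4), (7, 7), (7, 8), (7, 11), (7, 12), (7, 15), (7, 16), (7, 19), (7, 20), (7, 23), (7, 24), (7, 27), (7, 28), (7, 31)]
Unfold 5 (reflect across h@8): 64 holes -> [(1, 0), (1, 3), (1, 4), (1, 7), (1, 8), (1, 11), (1, 12), (1, 15), (1, 16), (1, 19), (1, 20), (1, 23), (1, 24), (1, 27), (1, 28), (1, 31), (7, 0), (7, 3), (7, 4), (7, 7), (7, 8), (7, 11), (7, 12), (7, 15), (7, 16), (7, 19), (7, 20), (7, 23), (7, 24), (7, 27), (7, 28), (7, 31), (8, 0), (8, 3), (8, 4), (8, 7), (8, 8), (8, 11), (8, 12), (8, 15), (8, 16), (8, 19), (8, 20), (8, 23), (8, 24), (8, 27), (8, 28), (8, 31), (14, 0), (14, 3), (14, 4), (14, 7), (14, 8), (14, 11), (14, 12), (14, 15), (14, 16), (14, 19), (14, 20), (14, 23), (14, 24), (14, 27), (14, 28), (14, 31)]
Holes: [(1, 0), (1, 3), (1, 4), (1, 7), (1, 8), (1, 11), (1, 12), (1, 15), (1, 16), (1, 19), (1, 20), (1, 23), (1, 24), (1, 27), (1, 28), (1, 31), (7, 0), (7, 3), (7, 4), (7, 7), (7, 8), (7, 11), (7, 12), (7, 15), (7, 16), (7, 19), (7, 20), (7, 23), (7, 24), (7, 27), (7, 28), (7, 31), (8, 0), (8, 3), (8, 4), (8, 7), (8, 8), (8, 11), (8, 12), (8, 15), (8, 16), (8, 19), (8, 20), (8, 23), (8, 24), (8, 27), (8, 28), (8, 31), (14, 0), (14, 3), (14, 4), (14, 7), (14, 8), (14, 11), (14, 12), (14, 15), (14, 16), (14, 19), (14, 20), (14, 23), (14, 24), (14, 27), (14, 28), (14, 31)]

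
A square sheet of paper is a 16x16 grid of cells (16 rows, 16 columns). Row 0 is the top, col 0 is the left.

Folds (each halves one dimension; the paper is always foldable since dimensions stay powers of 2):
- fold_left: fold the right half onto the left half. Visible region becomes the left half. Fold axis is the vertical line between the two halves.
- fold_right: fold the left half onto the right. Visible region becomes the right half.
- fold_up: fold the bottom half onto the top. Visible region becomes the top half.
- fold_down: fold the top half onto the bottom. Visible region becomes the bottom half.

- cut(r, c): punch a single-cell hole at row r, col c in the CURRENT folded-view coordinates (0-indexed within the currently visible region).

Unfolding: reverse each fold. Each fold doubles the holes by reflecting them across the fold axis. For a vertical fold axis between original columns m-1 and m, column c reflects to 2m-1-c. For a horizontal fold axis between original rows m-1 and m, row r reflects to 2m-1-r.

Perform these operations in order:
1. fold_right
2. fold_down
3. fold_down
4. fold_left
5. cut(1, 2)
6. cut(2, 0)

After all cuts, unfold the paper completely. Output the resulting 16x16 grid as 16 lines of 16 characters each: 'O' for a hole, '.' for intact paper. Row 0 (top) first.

Answer: ................
O......OO......O
..O..O....O..O..
................
................
..O..O....O..O..
O......OO......O
................
................
O......OO......O
..O..O....O..O..
................
................
..O..O....O..O..
O......OO......O
................

Derivation:
Op 1 fold_right: fold axis v@8; visible region now rows[0,16) x cols[8,16) = 16x8
Op 2 fold_down: fold axis h@8; visible region now rows[8,16) x cols[8,16) = 8x8
Op 3 fold_down: fold axis h@12; visible region now rows[12,16) x cols[8,16) = 4x8
Op 4 fold_left: fold axis v@12; visible region now rows[12,16) x cols[8,12) = 4x4
Op 5 cut(1, 2): punch at orig (13,10); cuts so far [(13, 10)]; region rows[12,16) x cols[8,12) = 4x4
Op 6 cut(2, 0): punch at orig (14,8); cuts so far [(13, 10), (14, 8)]; region rows[12,16) x cols[8,12) = 4x4
Unfold 1 (reflect across v@12): 4 holes -> [(13, 10), (13, 13), (14, 8), (14, 15)]
Unfold 2 (reflect across h@12): 8 holes -> [(9, 8), (9, 15), (10, 10), (10, 13), (13, 10), (13, 13), (14, 8), (14, 15)]
Unfold 3 (reflect across h@8): 16 holes -> [(1, 8), (1, 15), (2, 10), (2, 13), (5, 10), (5, 13), (6, 8), (6, 15), (9, 8), (9, 15), (10, 10), (10, 13), (13, 10), (13, 13), (14, 8), (14, 15)]
Unfold 4 (reflect across v@8): 32 holes -> [(1, 0), (1, 7), (1, 8), (1, 15), (2, 2), (2, 5), (2, 10), (2, 13), (5, 2), (5, 5), (5, 10), (5, 13), (6, 0), (6, 7), (6, 8), (6, 15), (9, 0), (9, 7), (9, 8), (9, 15), (10, 2), (10, 5), (10, 10), (10, 13), (13, 2), (13, 5), (13, 10), (13, 13), (14, 0), (14, 7), (14, 8), (14, 15)]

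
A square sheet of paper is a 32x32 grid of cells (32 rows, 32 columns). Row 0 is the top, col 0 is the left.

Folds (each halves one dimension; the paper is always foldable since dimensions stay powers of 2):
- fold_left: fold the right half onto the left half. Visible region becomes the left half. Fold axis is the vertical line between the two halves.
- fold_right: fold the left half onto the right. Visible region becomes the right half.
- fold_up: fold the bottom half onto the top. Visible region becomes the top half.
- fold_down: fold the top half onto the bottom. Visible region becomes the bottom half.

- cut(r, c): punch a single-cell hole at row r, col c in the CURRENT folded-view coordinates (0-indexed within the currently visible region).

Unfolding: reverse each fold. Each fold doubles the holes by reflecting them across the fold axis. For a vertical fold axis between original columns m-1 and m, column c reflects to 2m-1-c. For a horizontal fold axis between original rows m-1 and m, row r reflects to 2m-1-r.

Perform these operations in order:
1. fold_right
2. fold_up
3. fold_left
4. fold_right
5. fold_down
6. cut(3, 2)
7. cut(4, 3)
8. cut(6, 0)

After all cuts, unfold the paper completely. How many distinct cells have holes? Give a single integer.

Answer: 96

Derivation:
Op 1 fold_right: fold axis v@16; visible region now rows[0,32) x cols[16,32) = 32x16
Op 2 fold_up: fold axis h@16; visible region now rows[0,16) x cols[16,32) = 16x16
Op 3 fold_left: fold axis v@24; visible region now rows[0,16) x cols[16,24) = 16x8
Op 4 fold_right: fold axis v@20; visible region now rows[0,16) x cols[20,24) = 16x4
Op 5 fold_down: fold axis h@8; visible region now rows[8,16) x cols[20,24) = 8x4
Op 6 cut(3, 2): punch at orig (11,22); cuts so far [(11, 22)]; region rows[8,16) x cols[20,24) = 8x4
Op 7 cut(4, 3): punch at orig (12,23); cuts so far [(11, 22), (12, 23)]; region rows[8,16) x cols[20,24) = 8x4
Op 8 cut(6, 0): punch at orig (14,20); cuts so far [(11, 22), (12, 23), (14, 20)]; region rows[8,16) x cols[20,24) = 8x4
Unfold 1 (reflect across h@8): 6 holes -> [(1, 20), (3, 23), (4, 22), (11, 22), (12, 23), (14, 20)]
Unfold 2 (reflect across v@20): 12 holes -> [(1, 19), (1, 20), (3, 16), (3, 23), (4, 17), (4, 22), (11, 17), (11, 22), (12, 16), (12, 23), (14, 19), (14, 20)]
Unfold 3 (reflect across v@24): 24 holes -> [(1, 19), (1, 20), (1, 27), (1, 28), (3, 16), (3, 23), (3, 24), (3, 31), (4, 17), (4, 22), (4, 25), (4, 30), (11, 17), (11, 22), (11, 25), (11, 30), (12, 16), (12, 23), (12, 24), (12, 31), (14, 19), (14, 20), (14, 27), (14, 28)]
Unfold 4 (reflect across h@16): 48 holes -> [(1, 19), (1, 20), (1, 27), (1, 28), (3, 16), (3, 23), (3, 24), (3, 31), (4, 17), (4, 22), (4, 25), (4, 30), (11, 17), (11, 22), (11, 25), (11, 30), (12, 16), (12, 23), (12, 24), (12, 31), (14, 19), (14, 20), (14, 27), (14, 28), (17, 19), (17, 20), (17, 27), (17, 28), (19, 16), (19, 23), (19, 24), (19, 31), (20, 17), (20, 22), (20, 25), (20, 30), (27, 17), (27, 22), (27, 25), (27, 30), (28, 16), (28, 23), (28, 24), (28, 31), (30, 19), (30, 20), (30, 27), (30, 28)]
Unfold 5 (reflect across v@16): 96 holes -> [(1, 3), (1, 4), (1, 11), (1, 12), (1, 19), (1, 20), (1, 27), (1, 28), (3, 0), (3, 7), (3, 8), (3, 15), (3, 16), (3, 23), (3, 24), (3, 31), (4, 1), (4, 6), (4, 9), (4, 14), (4, 17), (4, 22), (4, 25), (4, 30), (11, 1), (11, 6), (11, 9), (11, 14), (11, 17), (11, 22), (11, 25), (11, 30), (12, 0), (12, 7), (12, 8), (12, 15), (12, 16), (12, 23), (12, 24), (12, 31), (14, 3), (14, 4), (14, 11), (14, 12), (14, 19), (14, 20), (14, 27), (14, 28), (17, 3), (17, 4), (17, 11), (17, 12), (17, 19), (17, 20), (17, 27), (17, 28), (19, 0), (19, 7), (19, 8), (19, 15), (19, 16), (19, 23), (19, 24), (19, 31), (20, 1), (20, 6), (20, 9), (20, 14), (20, 17), (20, 22), (20, 25), (20, 30), (27, 1), (27, 6), (27, 9), (27, 14), (27, 17), (27, 22), (27, 25), (27, 30), (28, 0), (28, 7), (28, 8), (28, 15), (28, 16), (28, 23), (28, 24), (28, 31), (30, 3), (30, 4), (30, 11), (30, 12), (30, 19), (30, 20), (30, 27), (30, 28)]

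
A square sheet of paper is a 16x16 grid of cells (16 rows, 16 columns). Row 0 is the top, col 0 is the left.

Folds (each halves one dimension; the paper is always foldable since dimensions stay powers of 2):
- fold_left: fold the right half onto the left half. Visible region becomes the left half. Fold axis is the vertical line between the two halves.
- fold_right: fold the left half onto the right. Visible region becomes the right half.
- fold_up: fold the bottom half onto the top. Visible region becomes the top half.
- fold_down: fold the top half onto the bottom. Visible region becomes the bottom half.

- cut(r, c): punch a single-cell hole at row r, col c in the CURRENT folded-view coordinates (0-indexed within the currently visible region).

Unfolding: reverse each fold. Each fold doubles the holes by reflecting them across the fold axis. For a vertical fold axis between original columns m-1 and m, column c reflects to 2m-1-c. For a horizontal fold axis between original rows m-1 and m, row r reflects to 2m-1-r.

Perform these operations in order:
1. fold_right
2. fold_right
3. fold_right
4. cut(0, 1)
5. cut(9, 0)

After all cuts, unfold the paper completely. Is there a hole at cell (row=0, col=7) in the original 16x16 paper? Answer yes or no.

Answer: yes

Derivation:
Op 1 fold_right: fold axis v@8; visible region now rows[0,16) x cols[8,16) = 16x8
Op 2 fold_right: fold axis v@12; visible region now rows[0,16) x cols[12,16) = 16x4
Op 3 fold_right: fold axis v@14; visible region now rows[0,16) x cols[14,16) = 16x2
Op 4 cut(0, 1): punch at orig (0,15); cuts so far [(0, 15)]; region rows[0,16) x cols[14,16) = 16x2
Op 5 cut(9, 0): punch at orig (9,14); cuts so far [(0, 15), (9, 14)]; region rows[0,16) x cols[14,16) = 16x2
Unfold 1 (reflect across v@14): 4 holes -> [(0, 12), (0, 15), (9, 13), (9, 14)]
Unfold 2 (reflect across v@12): 8 holes -> [(0, 8), (0, 11), (0, 12), (0, 15), (9, 9), (9, 10), (9, 13), (9, 14)]
Unfold 3 (reflect across v@8): 16 holes -> [(0, 0), (0, 3), (0, 4), (0, 7), (0, 8), (0, 11), (0, 12), (0, 15), (9, 1), (9, 2), (9, 5), (9, 6), (9, 9), (9, 10), (9, 13), (9, 14)]
Holes: [(0, 0), (0, 3), (0, 4), (0, 7), (0, 8), (0, 11), (0, 12), (0, 15), (9, 1), (9, 2), (9, 5), (9, 6), (9, 9), (9, 10), (9, 13), (9, 14)]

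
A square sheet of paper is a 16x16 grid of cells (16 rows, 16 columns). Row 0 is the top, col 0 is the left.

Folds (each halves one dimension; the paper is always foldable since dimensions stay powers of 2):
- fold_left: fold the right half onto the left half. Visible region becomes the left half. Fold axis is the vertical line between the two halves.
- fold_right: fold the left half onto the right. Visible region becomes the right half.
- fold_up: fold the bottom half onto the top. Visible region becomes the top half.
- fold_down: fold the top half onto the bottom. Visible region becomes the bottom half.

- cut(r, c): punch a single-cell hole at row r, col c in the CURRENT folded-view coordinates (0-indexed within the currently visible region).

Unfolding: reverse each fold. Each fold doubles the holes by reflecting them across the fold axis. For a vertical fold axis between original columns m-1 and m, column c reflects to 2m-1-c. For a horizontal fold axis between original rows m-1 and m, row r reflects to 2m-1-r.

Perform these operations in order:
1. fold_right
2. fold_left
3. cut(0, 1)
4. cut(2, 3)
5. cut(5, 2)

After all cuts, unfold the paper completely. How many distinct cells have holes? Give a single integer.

Op 1 fold_right: fold axis v@8; visible region now rows[0,16) x cols[8,16) = 16x8
Op 2 fold_left: fold axis v@12; visible region now rows[0,16) x cols[8,12) = 16x4
Op 3 cut(0, 1): punch at orig (0,9); cuts so far [(0, 9)]; region rows[0,16) x cols[8,12) = 16x4
Op 4 cut(2, 3): punch at orig (2,11); cuts so far [(0, 9), (2, 11)]; region rows[0,16) x cols[8,12) = 16x4
Op 5 cut(5, 2): punch at orig (5,10); cuts so far [(0, 9), (2, 11), (5, 10)]; region rows[0,16) x cols[8,12) = 16x4
Unfold 1 (reflect across v@12): 6 holes -> [(0, 9), (0, 14), (2, 11), (2, 12), (5, 10), (5, 13)]
Unfold 2 (reflect across v@8): 12 holes -> [(0, 1), (0, 6), (0, 9), (0, 14), (2, 3), (2, 4), (2, 11), (2, 12), (5, 2), (5, 5), (5, 10), (5, 13)]

Answer: 12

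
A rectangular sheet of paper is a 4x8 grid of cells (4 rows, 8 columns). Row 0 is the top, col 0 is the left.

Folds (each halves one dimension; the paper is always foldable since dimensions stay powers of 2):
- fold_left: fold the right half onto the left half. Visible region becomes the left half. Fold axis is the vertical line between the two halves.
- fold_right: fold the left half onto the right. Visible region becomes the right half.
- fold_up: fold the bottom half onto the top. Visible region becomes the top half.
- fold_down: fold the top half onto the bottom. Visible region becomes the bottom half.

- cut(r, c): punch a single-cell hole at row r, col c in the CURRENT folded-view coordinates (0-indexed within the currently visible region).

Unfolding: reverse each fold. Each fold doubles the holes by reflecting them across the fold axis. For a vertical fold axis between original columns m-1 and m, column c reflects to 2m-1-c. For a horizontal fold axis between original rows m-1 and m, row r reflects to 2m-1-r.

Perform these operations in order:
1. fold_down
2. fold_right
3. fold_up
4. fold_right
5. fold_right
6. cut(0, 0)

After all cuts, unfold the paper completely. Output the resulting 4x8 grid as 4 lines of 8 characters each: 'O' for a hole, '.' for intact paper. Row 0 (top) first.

Op 1 fold_down: fold axis h@2; visible region now rows[2,4) x cols[0,8) = 2x8
Op 2 fold_right: fold axis v@4; visible region now rows[2,4) x cols[4,8) = 2x4
Op 3 fold_up: fold axis h@3; visible region now rows[2,3) x cols[4,8) = 1x4
Op 4 fold_right: fold axis v@6; visible region now rows[2,3) x cols[6,8) = 1x2
Op 5 fold_right: fold axis v@7; visible region now rows[2,3) x cols[7,8) = 1x1
Op 6 cut(0, 0): punch at orig (2,7); cuts so far [(2, 7)]; region rows[2,3) x cols[7,8) = 1x1
Unfold 1 (reflect across v@7): 2 holes -> [(2, 6), (2, 7)]
Unfold 2 (reflect across v@6): 4 holes -> [(2, 4), (2, 5), (2, 6), (2, 7)]
Unfold 3 (reflect across h@3): 8 holes -> [(2, 4), (2, 5), (2, 6), (2, 7), (3, 4), (3, 5), (3, 6), (3, 7)]
Unfold 4 (reflect across v@4): 16 holes -> [(2, 0), (2, 1), (2, 2), (2, 3), (2, 4), (2, 5), (2, 6), (2, 7), (3, 0), (3, 1), (3, 2), (3, 3), (3, 4), (3, 5), (3, 6), (3, 7)]
Unfold 5 (reflect across h@2): 32 holes -> [(0, 0), (0, 1), (0, 2), (0, 3), (0, 4), (0, 5), (0, 6), (0, 7), (1, 0), (1, 1), (1, 2), (1, 3), (1, 4), (1, 5), (1, 6), (1, 7), (2, 0), (2, 1), (2, 2), (2, 3), (2, 4), (2, 5), (2, 6), (2, 7), (3, 0), (3, 1), (3, 2), (3, 3), (3, 4), (3, 5), (3, 6), (3, 7)]

Answer: OOOOOOOO
OOOOOOOO
OOOOOOOO
OOOOOOOO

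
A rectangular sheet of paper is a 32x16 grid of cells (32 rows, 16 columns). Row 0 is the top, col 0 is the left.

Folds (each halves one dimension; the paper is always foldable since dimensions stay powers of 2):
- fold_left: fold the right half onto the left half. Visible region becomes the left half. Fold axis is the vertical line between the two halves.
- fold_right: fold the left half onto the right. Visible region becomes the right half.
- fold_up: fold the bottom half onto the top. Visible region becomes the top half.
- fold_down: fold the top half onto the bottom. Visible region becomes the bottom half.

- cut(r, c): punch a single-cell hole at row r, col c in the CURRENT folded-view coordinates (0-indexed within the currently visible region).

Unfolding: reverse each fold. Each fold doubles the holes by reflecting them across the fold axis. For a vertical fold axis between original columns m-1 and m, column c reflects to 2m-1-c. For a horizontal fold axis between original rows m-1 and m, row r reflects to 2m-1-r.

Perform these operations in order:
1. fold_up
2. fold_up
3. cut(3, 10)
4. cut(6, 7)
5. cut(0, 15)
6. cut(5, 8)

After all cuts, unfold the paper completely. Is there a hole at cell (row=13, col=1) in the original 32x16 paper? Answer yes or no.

Op 1 fold_up: fold axis h@16; visible region now rows[0,16) x cols[0,16) = 16x16
Op 2 fold_up: fold axis h@8; visible region now rows[0,8) x cols[0,16) = 8x16
Op 3 cut(3, 10): punch at orig (3,10); cuts so far [(3, 10)]; region rows[0,8) x cols[0,16) = 8x16
Op 4 cut(6, 7): punch at orig (6,7); cuts so far [(3, 10), (6, 7)]; region rows[0,8) x cols[0,16) = 8x16
Op 5 cut(0, 15): punch at orig (0,15); cuts so far [(0, 15), (3, 10), (6, 7)]; region rows[0,8) x cols[0,16) = 8x16
Op 6 cut(5, 8): punch at orig (5,8); cuts so far [(0, 15), (3, 10), (5, 8), (6, 7)]; region rows[0,8) x cols[0,16) = 8x16
Unfold 1 (reflect across h@8): 8 holes -> [(0, 15), (3, 10), (5, 8), (6, 7), (9, 7), (10, 8), (12, 10), (15, 15)]
Unfold 2 (reflect across h@16): 16 holes -> [(0, 15), (3, 10), (5, 8), (6, 7), (9, 7), (10, 8), (12, 10), (15, 15), (16, 15), (19, 10), (21, 8), (22, 7), (25, 7), (26, 8), (28, 10), (31, 15)]
Holes: [(0, 15), (3, 10), (5, 8), (6, 7), (9, 7), (10, 8), (12, 10), (15, 15), (16, 15), (19, 10), (21, 8), (22, 7), (25, 7), (26, 8), (28, 10), (31, 15)]

Answer: no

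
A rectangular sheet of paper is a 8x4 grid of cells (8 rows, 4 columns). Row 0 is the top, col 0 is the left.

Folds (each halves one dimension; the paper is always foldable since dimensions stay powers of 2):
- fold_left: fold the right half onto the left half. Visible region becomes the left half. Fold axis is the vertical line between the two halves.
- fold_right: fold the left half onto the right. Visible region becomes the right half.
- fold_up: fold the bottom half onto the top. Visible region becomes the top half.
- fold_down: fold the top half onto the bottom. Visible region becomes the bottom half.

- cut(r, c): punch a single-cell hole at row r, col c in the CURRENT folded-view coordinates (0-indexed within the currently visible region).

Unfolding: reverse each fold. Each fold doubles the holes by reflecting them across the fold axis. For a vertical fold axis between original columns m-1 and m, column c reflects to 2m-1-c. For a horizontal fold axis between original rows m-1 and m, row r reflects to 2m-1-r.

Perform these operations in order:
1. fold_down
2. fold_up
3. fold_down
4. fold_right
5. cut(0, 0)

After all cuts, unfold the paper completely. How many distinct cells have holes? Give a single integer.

Op 1 fold_down: fold axis h@4; visible region now rows[4,8) x cols[0,4) = 4x4
Op 2 fold_up: fold axis h@6; visible region now rows[4,6) x cols[0,4) = 2x4
Op 3 fold_down: fold axis h@5; visible region now rows[5,6) x cols[0,4) = 1x4
Op 4 fold_right: fold axis v@2; visible region now rows[5,6) x cols[2,4) = 1x2
Op 5 cut(0, 0): punch at orig (5,2); cuts so far [(5, 2)]; region rows[5,6) x cols[2,4) = 1x2
Unfold 1 (reflect across v@2): 2 holes -> [(5, 1), (5, 2)]
Unfold 2 (reflect across h@5): 4 holes -> [(4, 1), (4, 2), (5, 1), (5, 2)]
Unfold 3 (reflect across h@6): 8 holes -> [(4, 1), (4, 2), (5, 1), (5, 2), (6, 1), (6, 2), (7, 1), (7, 2)]
Unfold 4 (reflect across h@4): 16 holes -> [(0, 1), (0, 2), (1, 1), (1, 2), (2, 1), (2, 2), (3, 1), (3, 2), (4, 1), (4, 2), (5, 1), (5, 2), (6, 1), (6, 2), (7, 1), (7, 2)]

Answer: 16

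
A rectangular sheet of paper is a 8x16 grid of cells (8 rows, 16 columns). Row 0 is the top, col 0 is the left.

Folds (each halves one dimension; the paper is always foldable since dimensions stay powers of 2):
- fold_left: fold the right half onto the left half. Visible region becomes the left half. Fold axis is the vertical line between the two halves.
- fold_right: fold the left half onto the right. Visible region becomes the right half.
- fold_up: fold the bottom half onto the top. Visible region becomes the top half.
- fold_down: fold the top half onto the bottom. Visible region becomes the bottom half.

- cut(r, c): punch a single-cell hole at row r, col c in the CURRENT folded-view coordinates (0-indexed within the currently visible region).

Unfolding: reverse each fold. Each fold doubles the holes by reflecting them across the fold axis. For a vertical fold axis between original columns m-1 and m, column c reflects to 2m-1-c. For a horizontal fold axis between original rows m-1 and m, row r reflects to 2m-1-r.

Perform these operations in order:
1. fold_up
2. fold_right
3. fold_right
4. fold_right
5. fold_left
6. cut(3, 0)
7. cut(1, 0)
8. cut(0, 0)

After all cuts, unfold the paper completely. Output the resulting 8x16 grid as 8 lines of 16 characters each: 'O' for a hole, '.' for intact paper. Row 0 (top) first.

Op 1 fold_up: fold axis h@4; visible region now rows[0,4) x cols[0,16) = 4x16
Op 2 fold_right: fold axis v@8; visible region now rows[0,4) x cols[8,16) = 4x8
Op 3 fold_right: fold axis v@12; visible region now rows[0,4) x cols[12,16) = 4x4
Op 4 fold_right: fold axis v@14; visible region now rows[0,4) x cols[14,16) = 4x2
Op 5 fold_left: fold axis v@15; visible region now rows[0,4) x cols[14,15) = 4x1
Op 6 cut(3, 0): punch at orig (3,14); cuts so far [(3, 14)]; region rows[0,4) x cols[14,15) = 4x1
Op 7 cut(1, 0): punch at orig (1,14); cuts so far [(1, 14), (3, 14)]; region rows[0,4) x cols[14,15) = 4x1
Op 8 cut(0, 0): punch at orig (0,14); cuts so far [(0, 14), (1, 14), (3, 14)]; region rows[0,4) x cols[14,15) = 4x1
Unfold 1 (reflect across v@15): 6 holes -> [(0, 14), (0, 15), (1, 14), (1, 15), (3, 14), (3, 15)]
Unfold 2 (reflect across v@14): 12 holes -> [(0, 12), (0, 13), (0, 14), (0, 15), (1, 12), (1, 13), (1, 14), (1, 15), (3, 12), (3, 13), (3, 14), (3, 15)]
Unfold 3 (reflect across v@12): 24 holes -> [(0, 8), (0, 9), (0, 10), (0, 11), (0, 12), (0, 13), (0, 14), (0, 15), (1, 8), (1, 9), (1, 10), (1, 11), (1, 12), (1, 13), (1, 14), (1, 15), (3, 8), (3, 9), (3, 10), (3, 11), (3, 12), (3, 13), (3, 14), (3, 15)]
Unfold 4 (reflect across v@8): 48 holes -> [(0, 0), (0, 1), (0, 2), (0, 3), (0, 4), (0, 5), (0, 6), (0, 7), (0, 8), (0, 9), (0, 10), (0, 11), (0, 12), (0, 13), (0, 14), (0, 15), (1, 0), (1, 1), (1, 2), (1, 3), (1, 4), (1, 5), (1, 6), (1, 7), (1, 8), (1, 9), (1, 10), (1, 11), (1, 12), (1, 13), (1, 14), (1, 15), (3, 0), (3, 1), (3, 2), (3, 3), (3, 4), (3, 5), (3, 6), (3, 7), (3, 8), (3, 9), (3, 10), (3, 11), (3, 12), (3, 13), (3, 14), (3, 15)]
Unfold 5 (reflect across h@4): 96 holes -> [(0, 0), (0, 1), (0, 2), (0, 3), (0, 4), (0, 5), (0, 6), (0, 7), (0, 8), (0, 9), (0, 10), (0, 11), (0, 12), (0, 13), (0, 14), (0, 15), (1, 0), (1, 1), (1, 2), (1, 3), (1, 4), (1, 5), (1, 6), (1, 7), (1, 8), (1, 9), (1, 10), (1, 11), (1, 12), (1, 13), (1, 14), (1, 15), (3, 0), (3, 1), (3, 2), (3, 3), (3, 4), (3, 5), (3, 6), (3, 7), (3, 8), (3, 9), (3, 10), (3, 11), (3, 12), (3, 13), (3, 14), (3, 15), (4, 0), (4, 1), (4, 2), (4, 3), (4, 4), (4, 5), (4, 6), (4, 7), (4, 8), (4, 9), (4, 10), (4, 11), (4, 12), (4, 13), (4, 14), (4, 15), (6, 0), (6, 1), (6, 2), (6, 3), (6, 4), (6, 5), (6, 6), (6, 7), (6, 8), (6, 9), (6, 10), (6, 11), (6, 12), (6, 13), (6, 14), (6, 15), (7, 0), (7, 1), (7, 2), (7, 3), (7, 4), (7, 5), (7, 6), (7, 7), (7, 8), (7, 9), (7, 10), (7, 11), (7, 12), (7, 13), (7, 14), (7, 15)]

Answer: OOOOOOOOOOOOOOOO
OOOOOOOOOOOOOOOO
................
OOOOOOOOOOOOOOOO
OOOOOOOOOOOOOOOO
................
OOOOOOOOOOOOOOOO
OOOOOOOOOOOOOOOO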